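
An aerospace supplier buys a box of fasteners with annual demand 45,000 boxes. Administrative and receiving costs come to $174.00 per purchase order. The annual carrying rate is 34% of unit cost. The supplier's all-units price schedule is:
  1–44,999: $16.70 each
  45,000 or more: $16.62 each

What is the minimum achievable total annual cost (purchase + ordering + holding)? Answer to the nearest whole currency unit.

TC* ≈ $760,930

Holding cost per unit per year at price C is H = 0.34·C.
Candidates are each tier's EOQ (if it falls in that tier) and each price-break quantity.
EOQ at $16.70 = 1660.7 (feasible in tier 1): TC = 45,000×$16.70 + (45,000/1660.7)×174 + (1660.7/2)×0.34×$16.70 = $760,929.61.
EOQ at $16.62 = 1664.7 < 45000, so use break Q=45000: TC = 45,000×$16.62 + (45,000/45000.0)×174 + (45000.0/2)×0.34×$16.62 = $875,217.00.
Lowest total cost among the candidates is at Q = 1660.7.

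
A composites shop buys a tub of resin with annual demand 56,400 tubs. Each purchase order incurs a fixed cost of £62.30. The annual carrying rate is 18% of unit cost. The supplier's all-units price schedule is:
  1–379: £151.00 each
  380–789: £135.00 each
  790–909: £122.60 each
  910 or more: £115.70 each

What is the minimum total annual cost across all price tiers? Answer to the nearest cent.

TC* ≈ £6,538,817.06

Holding cost per unit per year at price C is H = 0.18·C.
For each price level, check whether its EOQ is feasible; otherwise the best quantity at that price is the breakpoint.
Tier 1 (£151.00): EOQ = 508.5 exceeds tier's upper bound 379, so this tier is dominated.
EOQ at £135.00 = 537.8 (feasible in tier 2): TC = 56,400×£135.00 + (56,400/537.8)×62.3 + (537.8/2)×0.18×£135.00 = £7,627,067.78.
EOQ at £122.60 = 564.3 < 790, so use break Q=790: TC = 56,400×£122.60 + (56,400/790.0)×62.3 + (790.0/2)×0.18×£122.60 = £6,927,804.61.
EOQ at £115.70 = 580.9 < 910, so use break Q=910: TC = 56,400×£115.70 + (56,400/910.0)×62.3 + (910.0/2)×0.18×£115.70 = £6,538,817.06.
Lowest total cost among the candidates is at Q = 910.0.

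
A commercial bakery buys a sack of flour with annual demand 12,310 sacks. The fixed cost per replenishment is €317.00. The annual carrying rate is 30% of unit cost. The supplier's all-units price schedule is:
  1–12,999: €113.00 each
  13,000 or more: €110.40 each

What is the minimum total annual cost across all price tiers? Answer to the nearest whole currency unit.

TC* ≈ €1,407,296

Holding cost per unit per year at price C is H = 0.30·C.
Candidates are each tier's EOQ (if it falls in that tier) and each price-break quantity.
EOQ at €113.00 = 479.8 (feasible in tier 1): TC = 12,310×€113.00 + (12,310/479.8)×317 + (479.8/2)×0.30×€113.00 = €1,407,295.73.
EOQ at €110.40 = 485.4 < 13000, so use break Q=13000: TC = 12,310×€110.40 + (12,310/13000.0)×317 + (13000.0/2)×0.30×€110.40 = €1,574,604.17.
Lowest total cost among the candidates is at Q = 479.8.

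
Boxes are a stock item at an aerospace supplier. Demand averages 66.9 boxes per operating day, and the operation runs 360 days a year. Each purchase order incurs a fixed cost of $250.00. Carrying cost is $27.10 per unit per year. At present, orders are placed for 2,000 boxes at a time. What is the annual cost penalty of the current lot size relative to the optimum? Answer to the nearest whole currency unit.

Extra cost ≈ $12,046 per year

Annual demand D = 66.9 × 360 = 24,084.
EOQ = √(2DS/H) = √(2 × 24,084 × 250 / 27.1) ≈ 666.60.
Cost at Q* = (D/Q*)S + (Q*/2)H = √(2DSH) ≈ $18,064.83.
Cost at Q = 2,000: (24,084/2,000)×250 + (2,000/2)×27.1 = $3,010.50 + $27,100.00 = $30,110.50.
Excess = $30,110.50 − $18,064.83 = $12,045.67.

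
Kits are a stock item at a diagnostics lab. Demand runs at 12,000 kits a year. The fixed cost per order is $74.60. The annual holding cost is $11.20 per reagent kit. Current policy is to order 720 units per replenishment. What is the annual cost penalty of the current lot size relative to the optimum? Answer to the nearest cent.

EOQ = √(2DS/H) = √(2 × 12,000 × 74.6 / 11.2) ≈ 399.82.
Cost at Q* = (D/Q*)S + (Q*/2)H = √(2DSH) ≈ $4,478.00.
Cost at Q = 720: (12,000/720)×74.6 + (720/2)×11.2 = $1,243.33 + $4,032.00 = $5,275.33.
Excess = $5,275.33 − $4,478.00 = $797.33.

Extra cost ≈ $797.33 per year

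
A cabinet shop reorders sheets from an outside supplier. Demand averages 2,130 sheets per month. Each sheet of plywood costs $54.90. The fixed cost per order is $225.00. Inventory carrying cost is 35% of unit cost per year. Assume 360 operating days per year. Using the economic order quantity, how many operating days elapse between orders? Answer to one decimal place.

Annual demand D = 2,130 × 12 = 25,560.
Holding cost H = 0.35 × $54.90 = $19.2150 per unit per year.
The optimal lot size = √(2DS/H) = √(2 × 25,560 × 225 / 19.215) ≈ 773.69.
Cycle time = Q*/D × 360 = 773.69 / 25,560 × 360 ≈ 10.897 days.

T ≈ 10.9 days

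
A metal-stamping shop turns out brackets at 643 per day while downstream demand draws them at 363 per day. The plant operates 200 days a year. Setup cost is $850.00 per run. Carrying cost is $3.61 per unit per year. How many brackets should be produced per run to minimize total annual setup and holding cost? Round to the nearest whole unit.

Q* ≈ 8,861 brackets

Annual demand D = 363 × 200 = 72,600.
Production build-up factor (1 − d/p) = 1 − 363/643 = 0.4355.
Q* = √(2DS / (H(1 − d/p))) = √(2 × 72,600 × 850 / (3.61 × 0.4355)).
= √(123,420,000 / 1.572) ≈ 8860.651.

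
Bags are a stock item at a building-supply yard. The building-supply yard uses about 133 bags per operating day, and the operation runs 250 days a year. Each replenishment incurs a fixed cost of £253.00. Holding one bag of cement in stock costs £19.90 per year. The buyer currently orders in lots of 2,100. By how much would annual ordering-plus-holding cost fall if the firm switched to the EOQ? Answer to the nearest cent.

Extra cost ≈ £6,603.09 per year

Annual demand D = 133 × 250 = 33,250.
EOQ = √(2DS/H) = √(2 × 33,250 × 253 / 19.9) ≈ 919.48.
Cost at Q* = (D/Q*)S + (Q*/2)H = √(2DSH) ≈ £18,297.75.
Cost at Q = 2,100: (33,250/2,100)×253 + (2,100/2)×19.9 = £4,005.83 + £20,895.00 = £24,900.83.
Excess = £24,900.83 − £18,297.75 = £6,603.09.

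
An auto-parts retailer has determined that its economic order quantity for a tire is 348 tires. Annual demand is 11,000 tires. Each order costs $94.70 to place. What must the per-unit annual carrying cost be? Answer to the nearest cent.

The basic EOQ model gives Q* = √(2DS/H); rearrange for the unknown.
From Q* = √(2DS/H): H = 2DS / Q*² = 2 × 11,000 × 94.7 / 348² = 17.2034.

H ≈ $17.20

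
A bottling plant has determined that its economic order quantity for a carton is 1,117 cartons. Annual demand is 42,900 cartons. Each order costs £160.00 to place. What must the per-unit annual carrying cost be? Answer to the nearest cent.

Squaring Q* = √(2DS/H) gives Q*² = 2DS/H.
From Q* = √(2DS/H): H = 2DS / Q*² = 2 × 42,900 × 160 / 1,117² = 11.0027.

H ≈ £11.00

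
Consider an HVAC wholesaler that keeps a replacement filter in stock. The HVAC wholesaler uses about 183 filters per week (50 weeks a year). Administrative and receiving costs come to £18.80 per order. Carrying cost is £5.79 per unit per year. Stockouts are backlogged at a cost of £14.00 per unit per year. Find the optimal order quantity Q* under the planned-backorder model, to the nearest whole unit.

Annual demand D = 183 × 50 = 9,150.
With planned backorders, Q* = √(2DS/H) · √((H+B)/B).
√(2DS/H) = √(2 × 9,150 × 18.8 / 5.79) = 243.762.
√((H+B)/B) = √((5.79+14)/14) = 1.1889.
Q* ≈ 289.817.

Q* ≈ 290 filters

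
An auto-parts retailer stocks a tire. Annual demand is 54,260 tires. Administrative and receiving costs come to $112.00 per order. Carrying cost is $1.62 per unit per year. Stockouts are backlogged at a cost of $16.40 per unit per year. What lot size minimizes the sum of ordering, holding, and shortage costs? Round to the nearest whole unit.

Q* ≈ 2,871 tires

With planned backorders, Q* = √(2DS/H) · √((H+B)/B).
√(2DS/H) = √(2 × 54,260 × 112 / 1.62) = 2739.091.
√((H+B)/B) = √((1.62+16.4)/16.4) = 1.0482.
Q* ≈ 2871.190.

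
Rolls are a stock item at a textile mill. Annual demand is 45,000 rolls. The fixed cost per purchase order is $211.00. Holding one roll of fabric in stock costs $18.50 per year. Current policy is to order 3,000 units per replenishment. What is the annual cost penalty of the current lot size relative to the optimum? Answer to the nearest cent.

Extra cost ≈ $12,171.60 per year

EOQ = √(2DS/H) = √(2 × 45,000 × 211 / 18.5) ≈ 1013.16.
Cost at Q* = (D/Q*)S + (Q*/2)H = √(2DSH) ≈ $18,743.40.
Cost at Q = 3,000: (45,000/3,000)×211 + (3,000/2)×18.5 = $3,165.00 + $27,750.00 = $30,915.00.
Excess = $30,915.00 − $18,743.40 = $12,171.60.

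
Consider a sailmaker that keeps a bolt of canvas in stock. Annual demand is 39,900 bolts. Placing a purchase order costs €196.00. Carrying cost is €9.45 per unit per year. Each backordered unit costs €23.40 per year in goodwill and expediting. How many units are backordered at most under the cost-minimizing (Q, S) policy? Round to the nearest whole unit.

S* ≈ 439 bolts

With planned backorders, Q* = √(2DS/H) · √((H+B)/B).
√(2DS/H) = √(2 × 39,900 × 196 / 9.45) = 1286.511.
√((H+B)/B) = √((9.45+23.4)/23.4) = 1.1848.
Q* ≈ 1524.310.
S* = Q* · H/(H+B) = 1524.310 × 9.45/32.85 ≈ 438.500.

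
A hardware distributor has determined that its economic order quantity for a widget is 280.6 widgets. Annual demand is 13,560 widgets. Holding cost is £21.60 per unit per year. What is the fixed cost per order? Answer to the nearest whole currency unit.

Squaring Q* = √(2DS/H) gives Q*² = 2DS/H.
From Q* = √(2DS/H): S = Q*²H / (2D) = 280.6² × 21.6 / (2 × 13,560) = 62.7104.

S ≈ £63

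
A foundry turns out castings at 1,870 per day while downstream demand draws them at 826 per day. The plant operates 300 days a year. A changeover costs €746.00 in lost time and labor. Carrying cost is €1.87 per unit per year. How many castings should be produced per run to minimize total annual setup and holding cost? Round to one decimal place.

Q* ≈ 18,818.5 castings

Annual demand D = 826 × 300 = 247,800.
Production build-up factor (1 − d/p) = 1 − 826/1,870 = 0.5583.
Q* = √(2DS / (H(1 − d/p))) = √(2 × 247,800 × 746 / (1.87 × 0.5583)).
= √(369,717,600 / 1.044) ≈ 18818.492.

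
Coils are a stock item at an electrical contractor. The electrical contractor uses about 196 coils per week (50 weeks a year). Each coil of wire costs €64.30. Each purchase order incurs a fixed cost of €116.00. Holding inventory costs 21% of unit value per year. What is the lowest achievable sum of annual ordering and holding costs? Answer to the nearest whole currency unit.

TC* ≈ €5,541

Annual demand D = 196 × 50 = 9,800.
Holding cost H = 0.21 × €64.30 = €13.5030 per unit per year.
The optimal lot size = √(2DS/H) = √(2 × 9,800 × 116 / 13.503) ≈ 410.34.
At Q*, ordering cost (D/Q*)S equals holding cost (Q*/2)H, each = √(DSH/2).
Minimum total = √(2DSH) = √(2 × 9,800 × 116 × 13.503) ≈ 5540.796.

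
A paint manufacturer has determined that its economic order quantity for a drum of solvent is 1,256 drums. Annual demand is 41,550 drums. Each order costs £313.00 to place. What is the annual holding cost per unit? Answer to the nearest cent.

H ≈ £16.49

Squaring Q* = √(2DS/H) gives Q*² = 2DS/H.
From Q* = √(2DS/H): H = 2DS / Q*² = 2 × 41,550 × 313 / 1,256² = 16.4879.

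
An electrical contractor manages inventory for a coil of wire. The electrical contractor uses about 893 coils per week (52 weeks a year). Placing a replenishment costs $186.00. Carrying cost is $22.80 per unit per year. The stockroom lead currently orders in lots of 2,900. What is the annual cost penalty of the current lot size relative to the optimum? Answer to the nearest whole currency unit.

Extra cost ≈ $16,193 per year

Annual demand D = 893 × 52 = 46,436.
EOQ = √(2DS/H) = √(2 × 46,436 × 186 / 22.8) ≈ 870.43.
Cost at Q* = (D/Q*)S + (Q*/2)H = √(2DSH) ≈ $19,845.69.
Cost at Q = 2,900: (46,436/2,900)×186 + (2,900/2)×22.8 = $2,978.31 + $33,060.00 = $36,038.31.
Excess = $36,038.31 − $19,845.69 = $16,192.61.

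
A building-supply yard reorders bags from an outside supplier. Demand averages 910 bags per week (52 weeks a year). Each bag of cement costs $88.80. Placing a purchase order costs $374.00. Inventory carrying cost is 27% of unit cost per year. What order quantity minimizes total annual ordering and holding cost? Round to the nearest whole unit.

Annual demand D = 910 × 52 = 47,320.
Holding cost H = 0.27 × $88.80 = $23.9760 per unit per year.
EOQ = √(2DS / H) = √(2 × 47,320 × 374 / 23.976).
= √(35,395,360 / 23.976) = √1,476,282.9496 ≈ 1215.024.

Q* ≈ 1,215 bags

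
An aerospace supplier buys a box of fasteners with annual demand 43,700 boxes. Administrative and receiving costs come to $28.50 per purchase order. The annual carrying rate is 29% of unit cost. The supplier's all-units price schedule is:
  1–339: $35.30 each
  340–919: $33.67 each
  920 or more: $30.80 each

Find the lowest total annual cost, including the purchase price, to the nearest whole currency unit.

TC* ≈ $1,351,422

Holding cost per unit per year at price C is H = 0.29·C.
Evaluate total cost at each tier's feasible EOQ or, if the EOQ is below the tier, at the tier's minimum quantity.
Tier 1 ($35.30): EOQ = 493.3 exceeds tier's upper bound 339, so this tier is dominated.
EOQ at $33.67 = 505.1 (feasible in tier 2): TC = 43,700×$33.67 + (43,700/505.1)×28.5 + (505.1/2)×0.29×$33.67 = $1,476,310.72.
EOQ at $30.80 = 528.1 < 920, so use break Q=920: TC = 43,700×$30.80 + (43,700/920.0)×28.5 + (920.0/2)×0.29×$30.80 = $1,351,422.47.
Lowest total cost among the candidates is at Q = 920.0.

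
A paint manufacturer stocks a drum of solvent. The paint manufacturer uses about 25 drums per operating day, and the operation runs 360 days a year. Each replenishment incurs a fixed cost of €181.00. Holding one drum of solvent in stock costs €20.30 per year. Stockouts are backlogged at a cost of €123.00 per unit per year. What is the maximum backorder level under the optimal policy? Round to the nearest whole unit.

S* ≈ 61 drums

Annual demand D = 25 × 360 = 9,000.
With planned backorders, Q* = √(2DS/H) · √((H+B)/B).
√(2DS/H) = √(2 × 9,000 × 181 / 20.3) = 400.615.
√((H+B)/B) = √((20.3+123)/123) = 1.0794.
Q* ≈ 432.412.
S* = Q* · H/(H+B) = 432.412 × 20.3/143.3 ≈ 61.256.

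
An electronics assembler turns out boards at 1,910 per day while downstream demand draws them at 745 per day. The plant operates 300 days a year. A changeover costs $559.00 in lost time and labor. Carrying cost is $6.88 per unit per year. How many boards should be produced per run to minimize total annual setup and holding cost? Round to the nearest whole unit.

Annual demand D = 745 × 300 = 223,500.
Production build-up factor (1 − d/p) = 1 − 745/1,910 = 0.6099.
Q* = √(2DS / (H(1 − d/p))) = √(2 × 223,500 × 559 / (6.88 × 0.6099)).
= √(249,873,000 / 4.1964) ≈ 7716.479.

Q* ≈ 7,716 boards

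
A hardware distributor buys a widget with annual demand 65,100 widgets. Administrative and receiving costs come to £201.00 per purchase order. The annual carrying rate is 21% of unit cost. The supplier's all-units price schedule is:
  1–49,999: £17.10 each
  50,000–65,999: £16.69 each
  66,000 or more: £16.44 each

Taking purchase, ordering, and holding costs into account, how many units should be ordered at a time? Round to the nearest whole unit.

Holding cost per unit per year at price C is H = 0.21·C.
For each price level, check whether its EOQ is feasible; otherwise the best quantity at that price is the breakpoint.
EOQ at £17.10 = 2699.6 (feasible in tier 1): TC = 65,100×£17.10 + (65,100/2699.6)×201 + (2699.6/2)×0.21×£17.10 = £1,122,904.18.
EOQ at £16.69 = 2732.5 < 50000, so use break Q=50000: TC = 65,100×£16.69 + (65,100/50000.0)×201 + (50000.0/2)×0.21×£16.69 = £1,174,403.20.
EOQ at £16.44 = 2753.2 < 66000, so use break Q=66000: TC = 65,100×£16.44 + (65,100/66000.0)×201 + (66000.0/2)×0.21×£16.44 = £1,184,371.46.
Lowest total cost is £1,122,904.18 at Q = 2699.6.

Q* ≈ 2,700 widgets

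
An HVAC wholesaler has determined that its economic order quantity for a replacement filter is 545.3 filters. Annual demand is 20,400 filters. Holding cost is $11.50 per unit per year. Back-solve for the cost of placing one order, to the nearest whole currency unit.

S ≈ $84

The basic EOQ model gives Q* = √(2DS/H); rearrange for the unknown.
From Q* = √(2DS/H): S = Q*²H / (2D) = 545.3² × 11.5 / (2 × 20,400) = 83.8125.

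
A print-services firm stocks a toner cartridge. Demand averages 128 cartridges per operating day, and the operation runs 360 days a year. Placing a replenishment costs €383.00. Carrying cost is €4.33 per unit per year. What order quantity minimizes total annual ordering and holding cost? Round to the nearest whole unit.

Annual demand D = 128 × 360 = 46,080.
EOQ = √(2DS / H) = √(2 × 46,080 × 383 / 4.33).
= √(35,297,280 / 4.33) = √8,151,796.7667 ≈ 2855.135.

Q* ≈ 2,855 cartridges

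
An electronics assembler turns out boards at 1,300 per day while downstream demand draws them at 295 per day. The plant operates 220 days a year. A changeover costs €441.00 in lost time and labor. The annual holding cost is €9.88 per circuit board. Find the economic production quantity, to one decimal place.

Q* ≈ 2,737.6 boards

Annual demand D = 295 × 220 = 64,900.
Production build-up factor (1 − d/p) = 1 − 295/1,300 = 0.7731.
Q* = √(2DS / (H(1 − d/p))) = √(2 × 64,900 × 441 / (9.88 × 0.7731)).
= √(57,241,800 / 7.638) ≈ 2737.580.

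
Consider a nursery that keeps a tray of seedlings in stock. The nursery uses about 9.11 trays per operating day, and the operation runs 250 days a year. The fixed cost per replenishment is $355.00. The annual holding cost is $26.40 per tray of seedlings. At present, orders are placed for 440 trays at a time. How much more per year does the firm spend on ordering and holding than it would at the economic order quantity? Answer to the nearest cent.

Annual demand D = 9.11 × 250 = 2,277.5.
EOQ = √(2DS/H) = √(2 × 2,277.5 × 355 / 26.4) ≈ 247.49.
Cost at Q* = (D/Q*)S + (Q*/2)H = √(2DSH) ≈ $6,533.72.
Cost at Q = 440: (2,277.5/440)×355 + (440/2)×26.4 = $1,837.53 + $5,808.00 = $7,645.53.
Excess = $7,645.53 − $6,533.72 = $1,111.81.

Extra cost ≈ $1,111.81 per year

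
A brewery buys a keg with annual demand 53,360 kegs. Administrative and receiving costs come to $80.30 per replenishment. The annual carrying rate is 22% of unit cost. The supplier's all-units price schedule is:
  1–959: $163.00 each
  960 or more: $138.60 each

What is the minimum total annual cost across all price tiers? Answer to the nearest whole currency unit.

Holding cost per unit per year at price C is H = 0.22·C.
For each price level, check whether its EOQ is feasible; otherwise the best quantity at that price is the breakpoint.
EOQ at $163.00 = 488.8 (feasible in tier 1): TC = 53,360×$163.00 + (53,360/488.8)×80.3 + (488.8/2)×0.22×$163.00 = $8,715,210.16.
EOQ at $138.60 = 530.1 < 960, so use break Q=960: TC = 53,360×$138.60 + (53,360/960.0)×80.3 + (960.0/2)×0.22×$138.60 = $7,414,795.50.
Lowest total cost among the candidates is at Q = 960.0.

TC* ≈ $7,414,796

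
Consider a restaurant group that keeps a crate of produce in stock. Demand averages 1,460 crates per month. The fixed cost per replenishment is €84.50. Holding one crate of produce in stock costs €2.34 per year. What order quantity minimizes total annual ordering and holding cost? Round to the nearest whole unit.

Annual demand D = 1,460 × 12 = 17,520.
EOQ = √(2DS / H) = √(2 × 17,520 × 84.5 / 2.34).
= √(2,960,880 / 2.34) = √1,265,333.3333 ≈ 1124.870.

Q* ≈ 1,125 crates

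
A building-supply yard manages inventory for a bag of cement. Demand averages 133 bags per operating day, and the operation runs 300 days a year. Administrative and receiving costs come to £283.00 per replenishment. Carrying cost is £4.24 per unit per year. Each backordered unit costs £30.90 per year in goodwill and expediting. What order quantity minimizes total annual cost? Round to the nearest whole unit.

Annual demand D = 133 × 300 = 39,900.
With planned backorders, Q* = √(2DS/H) · √((H+B)/B).
√(2DS/H) = √(2 × 39,900 × 283 / 4.24) = 2307.872.
√((H+B)/B) = √((4.24+30.9)/30.9) = 1.0664.
Q* ≈ 2461.123.

Q* ≈ 2,461 bags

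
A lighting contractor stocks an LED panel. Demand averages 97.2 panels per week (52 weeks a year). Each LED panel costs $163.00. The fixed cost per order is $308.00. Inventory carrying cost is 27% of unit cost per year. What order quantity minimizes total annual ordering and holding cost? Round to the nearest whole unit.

Annual demand D = 97.2 × 52 = 5,054.4.
Holding cost H = 0.27 × $163.00 = $44.0100 per unit per year.
EOQ = √(2DS / H) = √(2 × 5,054.4 × 308 / 44.01).
= √(3,113,510.4 / 44.01) = √70,745.5215 ≈ 265.980.

Q* ≈ 266 panels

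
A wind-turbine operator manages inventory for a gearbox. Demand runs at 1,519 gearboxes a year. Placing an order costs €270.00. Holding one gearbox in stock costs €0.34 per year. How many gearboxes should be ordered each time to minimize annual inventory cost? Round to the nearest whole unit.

EOQ = √(2DS / H) = √(2 × 1,519 × 270 / 0.34).
= √(820,260 / 0.34) = √2,412,529.4118 ≈ 1553.232.

Q* ≈ 1,553 gearboxes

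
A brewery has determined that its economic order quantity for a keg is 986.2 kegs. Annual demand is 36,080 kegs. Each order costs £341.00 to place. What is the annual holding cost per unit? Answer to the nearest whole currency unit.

H ≈ £25

The basic EOQ model gives Q* = √(2DS/H); rearrange for the unknown.
From Q* = √(2DS/H): H = 2DS / Q*² = 2 × 36,080 × 341 / 986.2² = 25.3000.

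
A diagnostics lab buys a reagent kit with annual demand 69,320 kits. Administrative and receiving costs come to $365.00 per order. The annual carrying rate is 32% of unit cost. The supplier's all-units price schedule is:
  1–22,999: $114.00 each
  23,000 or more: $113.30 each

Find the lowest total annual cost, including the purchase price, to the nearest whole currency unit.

TC* ≈ $7,945,445

Holding cost per unit per year at price C is H = 0.32·C.
Candidates are each tier's EOQ (if it falls in that tier) and each price-break quantity.
EOQ at $114.00 = 1177.8 (feasible in tier 1): TC = 69,320×$114.00 + (69,320/1177.8)×365 + (1177.8/2)×0.32×$114.00 = $7,945,445.33.
EOQ at $113.30 = 1181.4 < 23000, so use break Q=23000: TC = 69,320×$113.30 + (69,320/23000.0)×365 + (23000.0/2)×0.32×$113.30 = $8,272,000.08.
Lowest total cost among the candidates is at Q = 1177.8.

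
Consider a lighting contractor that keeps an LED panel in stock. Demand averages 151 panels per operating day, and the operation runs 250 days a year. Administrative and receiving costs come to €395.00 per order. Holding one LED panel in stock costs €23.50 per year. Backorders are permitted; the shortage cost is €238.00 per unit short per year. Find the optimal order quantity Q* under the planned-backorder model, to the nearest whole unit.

Q* ≈ 1,181 panels

Annual demand D = 151 × 250 = 37,750.
With planned backorders, Q* = √(2DS/H) · √((H+B)/B).
√(2DS/H) = √(2 × 37,750 × 395 / 23.5) = 1126.518.
√((H+B)/B) = √((23.5+238)/238) = 1.0482.
Q* ≈ 1180.825.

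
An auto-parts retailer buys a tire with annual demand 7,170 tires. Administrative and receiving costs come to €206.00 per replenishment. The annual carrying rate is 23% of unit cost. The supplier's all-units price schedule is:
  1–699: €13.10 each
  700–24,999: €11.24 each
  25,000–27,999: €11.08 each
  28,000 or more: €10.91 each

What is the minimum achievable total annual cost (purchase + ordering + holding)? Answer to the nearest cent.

TC* ≈ €83,354.27

Holding cost per unit per year at price C is H = 0.23·C.
Evaluate total cost at each tier's feasible EOQ or, if the EOQ is below the tier, at the tier's minimum quantity.
Tier 1 (€13.10): EOQ = 990.2 exceeds tier's upper bound 699, so this tier is dominated.
EOQ at €11.24 = 1069.0 (feasible in tier 2): TC = 7,170×€11.24 + (7,170/1069.0)×206 + (1069.0/2)×0.23×€11.24 = €83,354.27.
EOQ at €11.08 = 1076.6 < 25000, so use break Q=25000: TC = 7,170×€11.08 + (7,170/25000.0)×206 + (25000.0/2)×0.23×€11.08 = €111,357.68.
EOQ at €10.91 = 1085.0 < 28000, so use break Q=28000: TC = 7,170×€10.91 + (7,170/28000.0)×206 + (28000.0/2)×0.23×€10.91 = €113,407.65.
Lowest total cost among the candidates is at Q = 1069.0.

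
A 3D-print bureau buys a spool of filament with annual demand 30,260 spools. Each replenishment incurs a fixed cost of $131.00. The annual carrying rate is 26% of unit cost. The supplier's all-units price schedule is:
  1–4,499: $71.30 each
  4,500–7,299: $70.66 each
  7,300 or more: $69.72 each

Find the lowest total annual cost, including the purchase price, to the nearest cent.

TC* ≈ $2,169,661.18

Holding cost per unit per year at price C is H = 0.26·C.
For each price level, check whether its EOQ is feasible; otherwise the best quantity at that price is the breakpoint.
EOQ at $71.30 = 654.0 (feasible in tier 1): TC = 30,260×$71.30 + (30,260/654.0)×131 + (654.0/2)×0.26×$71.30 = $2,169,661.18.
EOQ at $70.66 = 656.9 < 4500, so use break Q=4500: TC = 30,260×$70.66 + (30,260/4500.0)×131 + (4500.0/2)×0.26×$70.66 = $2,180,388.60.
EOQ at $69.72 = 661.3 < 7300, so use break Q=7300: TC = 30,260×$69.72 + (30,260/7300.0)×131 + (7300.0/2)×0.26×$69.72 = $2,176,434.50.
Lowest total cost among the candidates is at Q = 654.0.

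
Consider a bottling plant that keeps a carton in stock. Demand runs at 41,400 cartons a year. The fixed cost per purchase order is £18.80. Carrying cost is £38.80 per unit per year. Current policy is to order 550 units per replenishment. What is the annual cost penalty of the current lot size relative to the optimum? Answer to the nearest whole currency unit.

EOQ = √(2DS/H) = √(2 × 41,400 × 18.8 / 38.8) ≈ 200.30.
Cost at Q* = (D/Q*)S + (Q*/2)H = √(2DSH) ≈ £7,771.59.
Cost at Q = 550: (41,400/550)×18.8 + (550/2)×38.8 = £1,415.13 + £10,670.00 = £12,085.13.
Excess = £12,085.13 − £7,771.59 = £4,313.54.

Extra cost ≈ £4,314 per year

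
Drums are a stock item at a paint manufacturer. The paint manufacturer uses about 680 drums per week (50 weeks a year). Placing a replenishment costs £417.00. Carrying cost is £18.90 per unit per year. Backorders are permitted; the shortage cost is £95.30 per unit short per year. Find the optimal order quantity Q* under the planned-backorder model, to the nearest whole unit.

Q* ≈ 1,341 drums

Annual demand D = 680 × 50 = 34,000.
With planned backorders, Q* = √(2DS/H) · √((H+B)/B).
√(2DS/H) = √(2 × 34,000 × 417 / 18.9) = 1224.874.
√((H+B)/B) = √((18.9+95.3)/95.3) = 1.0947.
Q* ≈ 1340.844.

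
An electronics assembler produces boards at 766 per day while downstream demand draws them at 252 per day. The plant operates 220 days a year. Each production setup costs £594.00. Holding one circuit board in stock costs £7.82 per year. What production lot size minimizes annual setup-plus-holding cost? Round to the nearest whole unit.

Annual demand D = 252 × 220 = 55,440.
Production build-up factor (1 − d/p) = 1 − 252/766 = 0.6710.
Q* = √(2DS / (H(1 − d/p))) = √(2 × 55,440 × 594 / (7.82 × 0.6710)).
= √(65,862,720 / 5.2474) ≈ 3542.822.

Q* ≈ 3,543 boards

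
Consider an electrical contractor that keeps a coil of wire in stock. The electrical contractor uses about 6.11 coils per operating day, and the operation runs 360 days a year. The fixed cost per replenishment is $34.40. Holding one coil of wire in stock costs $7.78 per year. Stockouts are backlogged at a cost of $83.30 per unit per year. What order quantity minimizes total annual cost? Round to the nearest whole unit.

Annual demand D = 6.11 × 360 = 2,199.6.
With planned backorders, Q* = √(2DS/H) · √((H+B)/B).
√(2DS/H) = √(2 × 2,199.6 × 34.4 / 7.78) = 139.469.
√((H+B)/B) = √((7.78+83.3)/83.3) = 1.0457.
Q* ≈ 145.836.

Q* ≈ 146 coils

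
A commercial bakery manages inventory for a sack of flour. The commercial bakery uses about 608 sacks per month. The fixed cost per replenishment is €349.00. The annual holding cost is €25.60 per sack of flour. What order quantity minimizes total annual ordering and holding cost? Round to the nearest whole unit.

Q* ≈ 446 sacks

Annual demand D = 608 × 12 = 7,296.
EOQ = √(2DS / H) = √(2 × 7,296 × 349 / 25.6).
= √(5,092,608 / 25.6) = √198,930 ≈ 446.016.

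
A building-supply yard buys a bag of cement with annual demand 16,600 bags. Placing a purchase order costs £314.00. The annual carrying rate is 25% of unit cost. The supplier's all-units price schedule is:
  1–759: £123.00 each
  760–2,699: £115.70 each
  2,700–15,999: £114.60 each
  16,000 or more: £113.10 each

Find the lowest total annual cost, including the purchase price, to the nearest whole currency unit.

Holding cost per unit per year at price C is H = 0.25·C.
Evaluate total cost at each tier's feasible EOQ or, if the EOQ is below the tier, at the tier's minimum quantity.
EOQ at £123.00 = 582.3 (feasible in tier 1): TC = 16,600×£123.00 + (16,600/582.3)×314 + (582.3/2)×0.25×£123.00 = £2,059,704.26.
EOQ at £115.70 = 600.3 < 760, so use break Q=760: TC = 16,600×£115.70 + (16,600/760.0)×314 + (760.0/2)×0.25×£115.70 = £1,938,469.92.
EOQ at £114.60 = 603.2 < 2700, so use break Q=2700: TC = 16,600×£114.60 + (16,600/2700.0)×314 + (2700.0/2)×0.25×£114.60 = £1,942,968.02.
EOQ at £113.10 = 607.2 < 16000, so use break Q=16000: TC = 16,600×£113.10 + (16,600/16000.0)×314 + (16000.0/2)×0.25×£113.10 = £2,103,985.77.
Lowest total cost among the candidates is at Q = 760.0.

TC* ≈ £1,938,470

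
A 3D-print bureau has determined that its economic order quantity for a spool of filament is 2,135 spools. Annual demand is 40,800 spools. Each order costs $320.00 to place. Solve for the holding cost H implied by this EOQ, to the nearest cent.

The basic EOQ model gives Q* = √(2DS/H); rearrange for the unknown.
From Q* = √(2DS/H): H = 2DS / Q*² = 2 × 40,800 × 320 / 2,135² = 5.7285.

H ≈ $5.73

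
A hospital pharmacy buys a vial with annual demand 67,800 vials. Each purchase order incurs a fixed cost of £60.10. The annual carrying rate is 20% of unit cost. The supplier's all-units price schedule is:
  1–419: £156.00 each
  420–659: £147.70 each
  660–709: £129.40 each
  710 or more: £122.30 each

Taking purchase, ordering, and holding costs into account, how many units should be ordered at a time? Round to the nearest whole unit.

Holding cost per unit per year at price C is H = 0.20·C.
Candidates are each tier's EOQ (if it falls in that tier) and each price-break quantity.
Tier 1 (£156.00): EOQ = 511.1 exceeds tier's upper bound 419, so this tier is dominated.
EOQ at £147.70 = 525.2 (feasible in tier 2): TC = 67,800×£147.70 + (67,800/525.2)×60.1 + (525.2/2)×0.20×£147.70 = £10,029,575.73.
EOQ at £129.40 = 561.2 < 660, so use break Q=660: TC = 67,800×£129.40 + (67,800/660.0)×60.1 + (660.0/2)×0.20×£129.40 = £8,788,034.31.
EOQ at £122.30 = 577.2 < 710, so use break Q=710: TC = 67,800×£122.30 + (67,800/710.0)×60.1 + (710.0/2)×0.20×£122.30 = £8,306,362.43.
Lowest total cost is £8,306,362.43 at Q = 710.0.

Q* ≈ 710 vials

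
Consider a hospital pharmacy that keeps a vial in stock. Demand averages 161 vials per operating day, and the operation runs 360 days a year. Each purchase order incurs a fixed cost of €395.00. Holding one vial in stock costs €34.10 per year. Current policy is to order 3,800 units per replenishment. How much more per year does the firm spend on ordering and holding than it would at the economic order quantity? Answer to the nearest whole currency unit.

Annual demand D = 161 × 360 = 57,960.
EOQ = √(2DS/H) = √(2 × 57,960 × 395 / 34.1) ≈ 1158.78.
Cost at Q* = (D/Q*)S + (Q*/2)H = √(2DSH) ≈ €39,514.36.
Cost at Q = 3,800: (57,960/3,800)×395 + (3,800/2)×34.1 = €6,024.79 + €64,790.00 = €70,814.79.
Excess = €70,814.79 − €39,514.36 = €31,300.43.

Extra cost ≈ €31,300 per year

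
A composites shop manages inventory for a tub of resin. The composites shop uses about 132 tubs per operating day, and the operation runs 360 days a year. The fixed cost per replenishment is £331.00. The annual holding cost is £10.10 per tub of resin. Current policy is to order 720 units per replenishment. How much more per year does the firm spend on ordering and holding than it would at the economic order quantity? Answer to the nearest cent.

Annual demand D = 132 × 360 = 47,520.
EOQ = √(2DS/H) = √(2 × 47,520 × 331 / 10.1) ≈ 1764.84.
Cost at Q* = (D/Q*)S + (Q*/2)H = √(2DSH) ≈ £17,824.93.
Cost at Q = 720: (47,520/720)×331 + (720/2)×10.1 = £21,846.00 + £3,636.00 = £25,482.00.
Excess = £25,482.00 − £17,824.93 = £7,657.07.

Extra cost ≈ £7,657.07 per year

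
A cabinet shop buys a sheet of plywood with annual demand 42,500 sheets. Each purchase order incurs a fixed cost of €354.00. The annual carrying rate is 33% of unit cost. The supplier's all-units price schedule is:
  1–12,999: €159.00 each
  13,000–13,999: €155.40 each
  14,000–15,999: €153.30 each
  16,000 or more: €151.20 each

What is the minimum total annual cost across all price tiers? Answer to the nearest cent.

Holding cost per unit per year at price C is H = 0.33·C.
For each price level, check whether its EOQ is feasible; otherwise the best quantity at that price is the breakpoint.
EOQ at €159.00 = 757.3 (feasible in tier 1): TC = 42,500×€159.00 + (42,500/757.3)×354 + (757.3/2)×0.33×€159.00 = €6,797,234.40.
EOQ at €155.40 = 766.0 < 13000, so use break Q=13000: TC = 42,500×€155.40 + (42,500/13000.0)×354 + (13000.0/2)×0.33×€155.40 = €6,938,990.31.
EOQ at €153.30 = 771.2 < 14000, so use break Q=14000: TC = 42,500×€153.30 + (42,500/14000.0)×354 + (14000.0/2)×0.33×€153.30 = €6,870,447.64.
EOQ at €151.20 = 776.6 < 16000, so use break Q=16000: TC = 42,500×€151.20 + (42,500/16000.0)×354 + (16000.0/2)×0.33×€151.20 = €6,826,108.31.
Lowest total cost among the candidates is at Q = 757.3.

TC* ≈ €6,797,234.40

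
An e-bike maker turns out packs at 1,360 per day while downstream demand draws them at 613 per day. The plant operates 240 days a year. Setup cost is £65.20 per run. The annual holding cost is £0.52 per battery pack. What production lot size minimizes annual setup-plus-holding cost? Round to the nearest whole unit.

Annual demand D = 613 × 240 = 147,120.
Production build-up factor (1 − d/p) = 1 − 613/1,360 = 0.5493.
Q* = √(2DS / (H(1 − d/p))) = √(2 × 147,120 × 65.2 / (0.52 × 0.5493)).
= √(19,184,448 / 0.2856) ≈ 8195.626.

Q* ≈ 8,196 packs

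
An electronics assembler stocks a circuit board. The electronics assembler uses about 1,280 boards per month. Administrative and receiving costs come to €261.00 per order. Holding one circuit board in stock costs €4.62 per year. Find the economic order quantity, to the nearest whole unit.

Annual demand D = 1,280 × 12 = 15,360.
EOQ = √(2DS / H) = √(2 × 15,360 × 261 / 4.62).
= √(8,017,920 / 4.62) = √1,735,480.5195 ≈ 1317.376.

Q* ≈ 1,317 boards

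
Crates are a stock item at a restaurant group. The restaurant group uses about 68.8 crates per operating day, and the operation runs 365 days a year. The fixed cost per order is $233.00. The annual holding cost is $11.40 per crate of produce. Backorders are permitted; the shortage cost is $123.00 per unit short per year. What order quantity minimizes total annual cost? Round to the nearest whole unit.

Q* ≈ 1,059 crates

Annual demand D = 68.8 × 365 = 25,112.
With planned backorders, Q* = √(2DS/H) · √((H+B)/B).
√(2DS/H) = √(2 × 25,112 × 233 / 11.4) = 1013.167.
√((H+B)/B) = √((11.4+123)/123) = 1.0453.
Q* ≈ 1059.079.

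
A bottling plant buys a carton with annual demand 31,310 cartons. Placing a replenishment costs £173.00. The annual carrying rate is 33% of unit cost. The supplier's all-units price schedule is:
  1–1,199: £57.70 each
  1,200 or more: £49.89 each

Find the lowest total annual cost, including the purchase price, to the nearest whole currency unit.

TC* ≈ £1,576,448

Holding cost per unit per year at price C is H = 0.33·C.
Candidates are each tier's EOQ (if it falls in that tier) and each price-break quantity.
EOQ at £57.70 = 754.3 (feasible in tier 1): TC = 31,310×£57.70 + (31,310/754.3)×173 + (754.3/2)×0.33×£57.70 = £1,820,949.32.
EOQ at £49.89 = 811.2 < 1200, so use break Q=1200: TC = 31,310×£49.89 + (31,310/1200.0)×173 + (1200.0/2)×0.33×£49.89 = £1,576,447.98.
Lowest total cost among the candidates is at Q = 1200.0.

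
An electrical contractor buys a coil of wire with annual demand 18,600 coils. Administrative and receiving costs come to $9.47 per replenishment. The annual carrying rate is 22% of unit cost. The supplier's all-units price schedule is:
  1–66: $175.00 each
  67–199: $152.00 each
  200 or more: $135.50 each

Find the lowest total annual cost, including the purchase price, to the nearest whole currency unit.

Holding cost per unit per year at price C is H = 0.22·C.
Candidates are each tier's EOQ (if it falls in that tier) and each price-break quantity.
Tier 1 ($175.00): EOQ = 95.7 exceeds tier's upper bound 66, so this tier is dominated.
EOQ at $152.00 = 102.6 (feasible in tier 2): TC = 18,600×$152.00 + (18,600/102.6)×9.47 + (102.6/2)×0.22×$152.00 = $2,830,632.26.
EOQ at $135.50 = 108.7 < 200, so use break Q=200: TC = 18,600×$135.50 + (18,600/200.0)×9.47 + (200.0/2)×0.22×$135.50 = $2,524,161.71.
Lowest total cost among the candidates is at Q = 200.0.

TC* ≈ $2,524,162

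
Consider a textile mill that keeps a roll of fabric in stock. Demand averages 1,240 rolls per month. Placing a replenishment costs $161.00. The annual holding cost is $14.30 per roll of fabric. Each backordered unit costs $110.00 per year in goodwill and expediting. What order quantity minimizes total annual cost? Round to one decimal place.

Q* ≈ 615.3 rolls

Annual demand D = 1,240 × 12 = 14,880.
With planned backorders, Q* = √(2DS/H) · √((H+B)/B).
√(2DS/H) = √(2 × 14,880 × 161 / 14.3) = 578.844.
√((H+B)/B) = √((14.3+110)/110) = 1.0630.
Q* ≈ 615.319.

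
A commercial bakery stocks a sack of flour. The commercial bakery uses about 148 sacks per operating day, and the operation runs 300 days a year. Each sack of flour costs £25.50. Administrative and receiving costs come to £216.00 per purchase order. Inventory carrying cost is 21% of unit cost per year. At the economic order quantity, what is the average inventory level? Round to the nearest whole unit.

Average inventory ≈ 946 sacks

Annual demand D = 148 × 300 = 44,400.
Holding cost H = 0.21 × £25.50 = £5.3550 per unit per year.
The optimal lot size = √(2DS/H) = √(2 × 44,400 × 216 / 5.355) ≈ 1892.58.
Average inventory = Q*/2 ≈ 1892.58 / 2 = 946.289.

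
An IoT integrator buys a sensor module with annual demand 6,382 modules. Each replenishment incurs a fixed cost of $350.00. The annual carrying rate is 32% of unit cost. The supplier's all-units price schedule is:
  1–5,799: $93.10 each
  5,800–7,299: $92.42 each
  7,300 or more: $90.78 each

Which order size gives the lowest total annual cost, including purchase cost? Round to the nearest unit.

Q* ≈ 387 modules

Holding cost per unit per year at price C is H = 0.32·C.
Candidates are each tier's EOQ (if it falls in that tier) and each price-break quantity.
EOQ at $93.10 = 387.2 (feasible in tier 1): TC = 6,382×$93.10 + (6,382/387.2)×350 + (387.2/2)×0.32×$93.10 = $605,700.78.
EOQ at $92.42 = 388.7 < 5800, so use break Q=5800: TC = 6,382×$92.42 + (6,382/5800.0)×350 + (5800.0/2)×0.32×$92.42 = $675,975.32.
EOQ at $90.78 = 392.2 < 7300, so use break Q=7300: TC = 6,382×$90.78 + (6,382/7300.0)×350 + (7300.0/2)×0.32×$90.78 = $685,694.99.
Lowest total cost is $605,700.78 at Q = 387.2.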